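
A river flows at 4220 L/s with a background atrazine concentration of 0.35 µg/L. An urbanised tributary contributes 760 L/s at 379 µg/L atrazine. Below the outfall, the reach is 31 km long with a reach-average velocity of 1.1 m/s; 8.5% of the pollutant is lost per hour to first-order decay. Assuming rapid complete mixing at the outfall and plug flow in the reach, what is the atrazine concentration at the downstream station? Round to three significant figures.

29.0 µg/L

Mass balance: C = (4220·0.3500 + 760.0·379.0) / 4980 = 289500/4980 = 58.14 µg/L.
Travel time t = 31·1000 / 1.1 = 28180 s = 7.828 h.
8.5%/h lost → k = −ln(1 − 0.085) = 0.08883 h⁻¹.
First-order decay: C = 58.14·exp(−k·t) = 58.14·0.4989 = 29.00 µg/L.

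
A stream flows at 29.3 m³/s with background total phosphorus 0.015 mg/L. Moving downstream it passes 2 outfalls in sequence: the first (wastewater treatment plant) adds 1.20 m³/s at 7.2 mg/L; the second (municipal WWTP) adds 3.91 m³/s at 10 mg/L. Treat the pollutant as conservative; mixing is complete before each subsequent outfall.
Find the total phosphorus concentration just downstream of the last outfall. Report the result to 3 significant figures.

Outfall 1: combined Q = 30.50 m³/s; C = (29.30·0.01500 + 1.200·7.200)/30.50 = 0.2977 mg/L.
Outfall 2: combined Q = 34.41 m³/s; C = (30.50·0.2977 + 3.910·10.00)/34.41 = 1.400 mg/L.

1.40 mg/L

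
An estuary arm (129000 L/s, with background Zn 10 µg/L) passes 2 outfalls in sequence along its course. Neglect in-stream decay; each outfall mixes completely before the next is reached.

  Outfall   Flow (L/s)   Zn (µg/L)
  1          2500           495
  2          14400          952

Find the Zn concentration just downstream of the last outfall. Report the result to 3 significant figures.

Below outfall 1: Q → 131500 L/s, C = (129000·10.00 + 2500·495.0)/131500 = 19.22 µg/L.
Below outfall 2: Q → 145900 L/s, C = (131500·19.22 + 14400·952.0)/145900 = 111.3 µg/L.

111 µg/L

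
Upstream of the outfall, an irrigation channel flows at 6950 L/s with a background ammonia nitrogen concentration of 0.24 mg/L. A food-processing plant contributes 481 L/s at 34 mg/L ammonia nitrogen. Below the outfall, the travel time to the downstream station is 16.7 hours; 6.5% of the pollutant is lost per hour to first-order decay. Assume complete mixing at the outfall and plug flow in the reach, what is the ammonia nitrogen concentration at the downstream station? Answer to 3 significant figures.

Mass balance: C = (6950·0.2400 + 481.0·34.00) / 7431 = 18020/7431 = 2.425 mg/L.
6.5%/h lost → k = −ln(1 − 0.065) = 0.06721 h⁻¹.
First-order decay: C = 2.425·exp(−k·t) = 2.425·0.3255 = 0.7894 mg/L.

0.789 mg/L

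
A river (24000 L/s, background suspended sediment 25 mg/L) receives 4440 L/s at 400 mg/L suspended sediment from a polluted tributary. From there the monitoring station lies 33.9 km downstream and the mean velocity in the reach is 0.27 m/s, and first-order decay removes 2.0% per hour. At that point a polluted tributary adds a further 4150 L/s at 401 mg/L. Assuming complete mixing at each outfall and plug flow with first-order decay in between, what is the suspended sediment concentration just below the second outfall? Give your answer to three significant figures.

Flow-weighted average: C = (24000·25.00 + 4440·400.0) / 28440 = 2376000/28440 = 83.54 mg/L; combined flow 28440 L/s.
Travel time t = 33.9·1000 / 0.27 = 125600 s = 34.88 h.
2.0%/h lost → k = −ln(1 − 0.02) = 0.02020 h⁻¹.
First-order decay: C = 83.54·exp(−k·t) = 83.54·0.4943 = 41.30 mg/L.
At the second outfall, C = (28440·41.30 + 4150·401.0) / (28440 + 4150) = 87.10 mg/L.

87.1 mg/L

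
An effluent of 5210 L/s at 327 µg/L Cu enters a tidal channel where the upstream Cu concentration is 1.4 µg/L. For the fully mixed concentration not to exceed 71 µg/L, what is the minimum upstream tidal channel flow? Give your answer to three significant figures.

Set C_mix = 71: (Q·1.400 + 5210·327.0) / (Q + 5210) = 71
→ Q = 5210·(327.0 − 71)/(71 − 1.400) = 19160 L/s.

19200 L/s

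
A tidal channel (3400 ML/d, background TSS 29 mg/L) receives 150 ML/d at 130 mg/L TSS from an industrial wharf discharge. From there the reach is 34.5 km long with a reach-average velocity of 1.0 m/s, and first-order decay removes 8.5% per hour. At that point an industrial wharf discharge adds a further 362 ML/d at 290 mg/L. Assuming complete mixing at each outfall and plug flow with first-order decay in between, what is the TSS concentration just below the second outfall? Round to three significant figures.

39.7 mg/L

Conservation of mass: C = (3400·29.00 + 150.0·130.0) / 3550 = 118100/3550 = 33.27 mg/L; combined flow 3550 ML/d.
Travel time t = 34.5·1000 / 1.0 = 34500 s = 9.583 h.
8.5%/h lost → k = −ln(1 − 0.085) = 0.08883 h⁻¹.
First-order decay: C = 33.27·exp(−k·t) = 33.27·0.4269 = 14.20 mg/L.
At the second outfall, C = (3550·14.20 + 362.0·290.0) / (3550 + 362.0) = 39.72 mg/L.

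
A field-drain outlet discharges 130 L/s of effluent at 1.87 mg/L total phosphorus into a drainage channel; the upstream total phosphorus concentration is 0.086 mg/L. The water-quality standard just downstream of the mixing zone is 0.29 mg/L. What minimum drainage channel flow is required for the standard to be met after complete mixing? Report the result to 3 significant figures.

1010 L/s

Set C_mix = 0.29: (Q·0.08600 + 130.0·1.870) / (Q + 130.0) = 0.29
→ Q = 130.0·(1.870 − 0.29)/(0.29 − 0.08600) = 1007 L/s.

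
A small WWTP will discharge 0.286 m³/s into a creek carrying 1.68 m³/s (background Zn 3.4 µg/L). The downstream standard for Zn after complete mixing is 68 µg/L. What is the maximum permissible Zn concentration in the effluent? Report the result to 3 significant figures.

447 µg/L

At the limit, (Qr·Cr + Qe·Cₑ)/(Qr + Qe) = 68:
Cₑ = (1.966·68 − 1.680·3.400) / 0.2860 = 447.5 µg/L.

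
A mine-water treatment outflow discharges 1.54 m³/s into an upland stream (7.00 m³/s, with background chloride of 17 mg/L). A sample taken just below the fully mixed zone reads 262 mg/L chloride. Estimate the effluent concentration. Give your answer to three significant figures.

1380 mg/L

Mass balance: 7.000·17.00 + 1.540·Cₑ = 8.540·262.0
→ Cₑ = (8.540·262.0 − 7.000·17.00) / 1.540 = 1376 mg/L.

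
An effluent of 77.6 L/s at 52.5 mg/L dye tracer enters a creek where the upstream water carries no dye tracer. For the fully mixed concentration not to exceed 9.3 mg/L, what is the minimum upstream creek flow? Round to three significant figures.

360 L/s

Set C_mix = 9.3: (Q·0 + 77.60·52.50) / (Q + 77.60) = 9.3
→ Q = 77.60·(52.50 − 9.3)/(9.3 − 0) = 360.5 L/s.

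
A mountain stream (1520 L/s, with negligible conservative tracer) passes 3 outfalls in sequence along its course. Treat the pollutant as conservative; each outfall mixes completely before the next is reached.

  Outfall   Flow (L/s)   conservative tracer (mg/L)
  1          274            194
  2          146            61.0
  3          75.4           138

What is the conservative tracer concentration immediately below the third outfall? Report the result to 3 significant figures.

After outfall 1: Q = 1520 + 274.0 = 1794 L/s; C = (1520·0 + 274.0·194.0)/1794 = 29.63 mg/L.
After outfall 2: Q = 1794 + 146.0 = 1940 L/s; C = (1794·29.63 + 146.0·61.00)/1940 = 31.99 mg/L.
After outfall 3: Q = 1940 + 75.40 = 2015 L/s; C = (1940·31.99 + 75.40·138.0)/2015 = 35.96 mg/L.

36.0 mg/L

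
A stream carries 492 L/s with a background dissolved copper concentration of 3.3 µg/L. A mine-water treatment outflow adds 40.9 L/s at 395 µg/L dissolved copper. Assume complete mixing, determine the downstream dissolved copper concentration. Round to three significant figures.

33.4 µg/L

Mixed concentration C = ΣQC/ΣQ = (492.0·3.300 + 40.90·395.0) / 532.9 = 17780/532.9 = 33.36 µg/L.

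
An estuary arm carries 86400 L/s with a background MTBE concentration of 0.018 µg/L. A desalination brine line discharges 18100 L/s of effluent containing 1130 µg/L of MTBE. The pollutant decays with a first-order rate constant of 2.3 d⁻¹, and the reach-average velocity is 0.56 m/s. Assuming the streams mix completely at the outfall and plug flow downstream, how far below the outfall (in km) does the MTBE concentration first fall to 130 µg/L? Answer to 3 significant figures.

Mass balance: C = (86400·0.01800 + 18100·1130) / 104500 = 20450000/104500 = 195.7 µg/L.
Set 195.7·exp(−k·t) = 130 → t = ln(195.7/130)/k = 15370 s = 4.270 h.
Distance = v·t = 0.56·15370 = 8609 m = 8.609 km.

8.61 km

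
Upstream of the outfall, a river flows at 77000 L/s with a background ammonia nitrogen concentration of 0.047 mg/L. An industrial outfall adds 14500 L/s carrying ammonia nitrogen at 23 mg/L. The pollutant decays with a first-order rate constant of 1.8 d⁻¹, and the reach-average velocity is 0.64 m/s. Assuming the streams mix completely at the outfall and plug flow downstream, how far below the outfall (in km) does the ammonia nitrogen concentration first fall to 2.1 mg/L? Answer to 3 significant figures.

17.3 km

Conservation of mass: C = (77000·0.04700 + 14500·23.00) / 91500 = 337100/91500 = 3.684 mg/L.
Set 3.684·exp(−k·t) = 2.1 → t = ln(3.684/2.1)/k = 26980 s = 7.495 h.
Distance = v·t = 0.64·26980 = 17270 m = 17.27 km.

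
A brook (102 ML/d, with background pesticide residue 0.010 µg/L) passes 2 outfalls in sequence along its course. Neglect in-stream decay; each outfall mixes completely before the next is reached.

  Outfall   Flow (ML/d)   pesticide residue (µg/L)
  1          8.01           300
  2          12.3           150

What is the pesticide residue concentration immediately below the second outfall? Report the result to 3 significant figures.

Below outfall 1: Q → 110.0 ML/d, C = (102.0·0.01000 + 8.010·300.0)/110.0 = 21.85 µg/L.
Below outfall 2: Q → 122.3 ML/d, C = (110.0·21.85 + 12.30·150.0)/122.3 = 34.74 µg/L.

34.7 µg/L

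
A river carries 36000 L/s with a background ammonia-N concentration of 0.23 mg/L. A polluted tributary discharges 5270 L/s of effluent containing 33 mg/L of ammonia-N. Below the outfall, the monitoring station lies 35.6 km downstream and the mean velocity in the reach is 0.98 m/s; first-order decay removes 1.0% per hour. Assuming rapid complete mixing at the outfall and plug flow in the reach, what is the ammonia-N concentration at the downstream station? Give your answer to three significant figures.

Flow-weighted average: C = (36000·0.2300 + 5270·33.00) / 41270 = 182200/41270 = 4.415 mg/L.
Travel time t = 35.6·1000 / 0.98 = 36330 s = 10.09 h.
1.0%/h lost → k = −ln(1 − 0.01) = 0.01005 h⁻¹.
Decay over the reach: 4.415·exp(−kt) = 4.415·0.9036 = 3.989 mg/L.

3.99 mg/L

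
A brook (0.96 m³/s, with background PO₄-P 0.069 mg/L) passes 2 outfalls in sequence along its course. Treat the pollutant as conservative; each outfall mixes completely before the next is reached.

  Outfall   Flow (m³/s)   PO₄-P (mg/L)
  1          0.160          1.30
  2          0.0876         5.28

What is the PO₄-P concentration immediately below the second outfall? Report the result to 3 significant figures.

Below outfall 1: Q → 1.120 m³/s, C = (0.9600·0.06900 + 0.1600·1.300)/1.120 = 0.2449 mg/L.
Below outfall 2: Q → 1.208 m³/s, C = (1.120·0.2449 + 0.08760·5.280)/1.208 = 0.6101 mg/L.

0.610 mg/L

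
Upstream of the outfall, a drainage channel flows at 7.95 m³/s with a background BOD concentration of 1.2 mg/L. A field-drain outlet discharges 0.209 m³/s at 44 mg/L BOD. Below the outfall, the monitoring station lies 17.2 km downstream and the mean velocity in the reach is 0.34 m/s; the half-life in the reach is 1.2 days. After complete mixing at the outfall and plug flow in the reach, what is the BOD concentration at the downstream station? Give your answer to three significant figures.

1.64 mg/L

Conservation of mass: C = (7.950·1.200 + 0.2090·44.00) / 8.159 = 18.74/8.159 = 2.296 mg/L.
Travel time t = 17.2·1000 / 0.34 = 50590 s = 14.05 h.
Half-life 1.2 d → k = ln 2 / 1.2 = 0.5776 d⁻¹.
Applying C = C₀e^(−kt): 2.296 × 0.7130 = 1.637 mg/L.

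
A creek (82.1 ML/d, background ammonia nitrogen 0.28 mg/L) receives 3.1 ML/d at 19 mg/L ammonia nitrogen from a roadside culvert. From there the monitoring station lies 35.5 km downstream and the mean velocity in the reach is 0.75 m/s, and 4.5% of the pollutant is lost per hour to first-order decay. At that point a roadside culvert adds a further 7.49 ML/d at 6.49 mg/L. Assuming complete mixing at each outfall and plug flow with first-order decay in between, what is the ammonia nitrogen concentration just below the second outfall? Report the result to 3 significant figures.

1.01 mg/L

Conservation of mass: C = (82.10·0.2800 + 3.100·19.00) / 85.20 = 81.89/85.20 = 0.9611 mg/L; combined flow 85.20 ML/d.
Travel time t = 35.5·1000 / 0.75 = 47330 s = 13.15 h.
4.5%/h lost → k = −ln(1 − 0.045) = 0.04604 h⁻¹.
First-order decay: C = 0.9611·exp(−k·t) = 0.9611·0.5459 = 0.5246 mg/L.
Second outfall: C = (85.20·0.5246 + 7.490·6.490)/92.69 = 1.007 mg/L.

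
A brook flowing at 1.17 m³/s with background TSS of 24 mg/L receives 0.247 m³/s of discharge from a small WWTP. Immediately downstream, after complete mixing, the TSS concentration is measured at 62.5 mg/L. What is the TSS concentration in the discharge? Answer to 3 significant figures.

Mass balance: 1.170·24.00 + 0.2470·Cₑ = 1.417·62.50
→ Cₑ = (1.417·62.50 − 1.170·24.00) / 0.2470 = 244.9 mg/L.

245 mg/L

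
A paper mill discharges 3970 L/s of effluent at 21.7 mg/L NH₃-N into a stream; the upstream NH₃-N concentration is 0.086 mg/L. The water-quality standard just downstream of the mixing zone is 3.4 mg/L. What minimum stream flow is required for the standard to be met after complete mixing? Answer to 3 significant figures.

21900 L/s

Set C_mix = 3.4: (Q·0.08600 + 3970·21.70) / (Q + 3970) = 3.4
→ Q = 3970·(21.70 − 3.4)/(3.4 − 0.08600) = 21920 L/s.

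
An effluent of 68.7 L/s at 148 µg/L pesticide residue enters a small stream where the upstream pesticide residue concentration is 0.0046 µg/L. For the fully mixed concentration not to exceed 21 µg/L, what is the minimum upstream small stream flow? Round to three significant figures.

416 L/s

Set C_mix = 21: (Q·0.004600 + 68.70·148.0) / (Q + 68.70) = 21
→ Q = 68.70·(148.0 − 21)/(21 − 0.004600) = 415.6 L/s.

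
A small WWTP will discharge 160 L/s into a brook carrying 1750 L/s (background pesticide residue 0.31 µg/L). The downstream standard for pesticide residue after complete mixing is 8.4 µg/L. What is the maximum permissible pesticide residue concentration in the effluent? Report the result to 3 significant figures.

At the limit, (Qr·Cr + Qe·Cₑ)/(Qr + Qe) = 8.4:
Cₑ = (1910·8.4 − 1750·0.3100) / 160.0 = 96.88 µg/L.

96.9 µg/L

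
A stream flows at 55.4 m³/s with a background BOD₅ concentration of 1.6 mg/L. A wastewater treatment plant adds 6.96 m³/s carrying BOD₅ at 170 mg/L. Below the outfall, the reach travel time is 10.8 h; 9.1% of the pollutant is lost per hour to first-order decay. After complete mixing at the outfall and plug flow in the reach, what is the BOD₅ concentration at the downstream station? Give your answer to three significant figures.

7.28 mg/L

Conservation of mass: C = (55.40·1.600 + 6.960·170.0) / 62.36 = 1272/62.36 = 20.40 mg/L.
9.1%/h lost → k = −ln(1 − 0.091) = 0.09541 h⁻¹.
Applying C = C₀e^(−kt): 20.40 × 0.3569 = 7.278 mg/L.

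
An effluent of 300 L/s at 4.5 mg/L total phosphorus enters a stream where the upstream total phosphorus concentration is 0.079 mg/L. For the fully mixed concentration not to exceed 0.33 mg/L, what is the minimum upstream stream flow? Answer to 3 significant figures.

Set C_mix = 0.33: (Q·0.07900 + 300.0·4.500) / (Q + 300.0) = 0.33
→ Q = 300.0·(4.500 − 0.33)/(0.33 − 0.07900) = 4984 L/s.

4980 L/s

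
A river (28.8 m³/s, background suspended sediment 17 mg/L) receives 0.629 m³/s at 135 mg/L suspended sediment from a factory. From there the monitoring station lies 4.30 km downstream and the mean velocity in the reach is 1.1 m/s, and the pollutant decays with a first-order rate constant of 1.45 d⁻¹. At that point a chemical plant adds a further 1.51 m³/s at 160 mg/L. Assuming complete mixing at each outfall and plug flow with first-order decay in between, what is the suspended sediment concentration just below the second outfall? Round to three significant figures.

25.2 mg/L

Mass balance: C = (28.80·17.00 + 0.6290·135.0) / 29.43 = 574.5/29.43 = 19.52 mg/L; combined flow 29.43 m³/s.
Travel time t = 4.30·1000 / 1.1 = 3909 s = 1.086 h.
After decay, C = 19.52 × e^(−kt) = 19.52 × 0.9365 = 18.28 mg/L.
Second outfall: C = (29.43·18.28 + 1.510·160.0)/30.94 = 25.20 mg/L.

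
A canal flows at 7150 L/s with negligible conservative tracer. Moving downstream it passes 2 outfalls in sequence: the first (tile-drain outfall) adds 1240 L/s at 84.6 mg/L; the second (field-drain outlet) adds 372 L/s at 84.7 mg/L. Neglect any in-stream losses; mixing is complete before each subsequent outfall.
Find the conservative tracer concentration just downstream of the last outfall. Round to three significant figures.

After outfall 1: Q = 7150 + 1240 = 8390 L/s; C = (7150·0 + 1240·84.60)/8390 = 12.50 mg/L.
After outfall 2: Q = 8390 + 372.0 = 8762 L/s; C = (8390·12.50 + 372.0·84.70)/8762 = 15.57 mg/L.

15.6 mg/L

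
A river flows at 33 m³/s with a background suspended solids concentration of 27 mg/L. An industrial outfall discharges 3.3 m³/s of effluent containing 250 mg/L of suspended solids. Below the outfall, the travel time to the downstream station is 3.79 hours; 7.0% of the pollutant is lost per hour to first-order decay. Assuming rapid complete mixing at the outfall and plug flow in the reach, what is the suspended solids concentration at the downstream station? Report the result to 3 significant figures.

Flow-weighted average: C = (33.00·27.00 + 3.300·250.0) / 36.30 = 1716/36.30 = 47.27 mg/L.
7.0%/h lost → k = −ln(1 − 0.07) = 0.07257 h⁻¹.
Applying C = C₀e^(−kt): 47.27 × 0.7595 = 35.91 mg/L.

35.9 mg/L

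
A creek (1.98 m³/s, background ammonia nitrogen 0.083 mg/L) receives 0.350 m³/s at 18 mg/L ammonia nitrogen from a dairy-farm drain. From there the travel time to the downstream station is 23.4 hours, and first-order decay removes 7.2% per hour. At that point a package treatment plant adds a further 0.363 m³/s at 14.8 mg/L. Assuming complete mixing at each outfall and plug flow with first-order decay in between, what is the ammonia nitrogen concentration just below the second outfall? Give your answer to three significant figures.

Flow-weighted average: C = (1.980·0.08300 + 0.3500·18.00) / 2.330 = 6.464/2.330 = 2.774 mg/L; combined flow 2.330 m³/s.
7.2%/h lost → k = −ln(1 − 0.072) = 0.07472 h⁻¹.
First-order decay: C = 2.774·exp(−k·t) = 2.774·0.1740 = 0.4828 mg/L.
At the second outfall, C = (2.330·0.4828 + 0.3630·14.80) / (2.330 + 0.3630) = 2.413 mg/L.

2.41 mg/L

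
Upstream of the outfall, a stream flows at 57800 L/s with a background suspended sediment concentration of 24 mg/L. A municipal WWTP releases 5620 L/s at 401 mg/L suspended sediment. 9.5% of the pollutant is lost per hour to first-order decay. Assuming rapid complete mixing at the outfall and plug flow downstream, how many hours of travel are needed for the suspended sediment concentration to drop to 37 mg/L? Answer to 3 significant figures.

4.40 h

Mixed concentration C = ΣQC/ΣQ = (57800·24.00 + 5620·401.0) / 63420 = 3641000/63420 = 57.41 mg/L.
9.5%/h lost → k = −ln(1 − 0.095) = 0.09982 h⁻¹.
57.41·exp(−k·t) = 37 → t = ln(57.41/37)/k = 15840 s = 4.401 h.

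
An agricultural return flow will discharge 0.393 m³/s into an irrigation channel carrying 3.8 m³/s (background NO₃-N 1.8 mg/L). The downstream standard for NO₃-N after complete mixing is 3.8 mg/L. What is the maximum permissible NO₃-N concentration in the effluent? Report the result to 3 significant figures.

At the limit, (Qr·Cr + Qe·Cₑ)/(Qr + Qe) = 3.8:
Cₑ = (4.193·3.8 − 3.800·1.800) / 0.3930 = 23.14 mg/L.

23.1 mg/L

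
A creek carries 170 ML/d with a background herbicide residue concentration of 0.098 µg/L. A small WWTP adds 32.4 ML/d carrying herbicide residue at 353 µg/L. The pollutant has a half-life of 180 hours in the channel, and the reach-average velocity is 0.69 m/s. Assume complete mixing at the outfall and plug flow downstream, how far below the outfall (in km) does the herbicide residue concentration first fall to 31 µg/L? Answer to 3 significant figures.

388 km

Mass balance: C = (170.0·0.09800 + 32.40·353.0) / 202.4 = 11450/202.4 = 56.59 µg/L.
Half-life 180 h → k = ln 2 / 180 = 0.003851 h⁻¹ = 0.09242 d⁻¹.
Set 56.59·exp(−k·t) = 31 → t = ln(56.59/31)/k = 562600 s = 156.3 h.
Distance = v·t = 0.69·562600 = 388200 m = 388.2 km.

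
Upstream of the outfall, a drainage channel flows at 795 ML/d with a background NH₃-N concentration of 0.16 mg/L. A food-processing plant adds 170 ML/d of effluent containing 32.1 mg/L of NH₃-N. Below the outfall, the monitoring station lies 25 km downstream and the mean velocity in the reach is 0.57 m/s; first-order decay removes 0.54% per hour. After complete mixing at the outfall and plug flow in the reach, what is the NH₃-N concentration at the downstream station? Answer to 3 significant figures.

5.42 mg/L

Mass balance: C = (795.0·0.1600 + 170.0·32.10) / 965.0 = 5584/965.0 = 5.787 mg/L.
Travel time t = 25·1000 / 0.57 = 43860 s = 12.18 h.
0.54%/h lost → k = −ln(1 − 0.0054) = 0.005415 h⁻¹.
Decay over the reach: 5.787·exp(−kt) = 5.787·0.9362 = 5.417 mg/L.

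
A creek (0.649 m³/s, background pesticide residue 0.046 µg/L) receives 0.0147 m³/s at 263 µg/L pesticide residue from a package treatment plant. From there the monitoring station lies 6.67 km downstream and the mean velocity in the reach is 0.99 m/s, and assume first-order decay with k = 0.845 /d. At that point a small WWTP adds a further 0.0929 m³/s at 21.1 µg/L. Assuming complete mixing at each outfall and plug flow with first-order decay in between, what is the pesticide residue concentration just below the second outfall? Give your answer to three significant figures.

Mass balance: C = (0.6490·0.04600 + 0.01470·263.0) / 0.6637 = 3.896/0.6637 = 5.870 µg/L; combined flow 0.6637 m³/s.
Travel time t = 6.67·1000 / 0.99 = 6737 s = 1.871 h.
Decay over the reach: 5.870·exp(−kt) = 5.870·0.9362 = 5.496 µg/L.
At the second outfall, C = (0.6637·5.496 + 0.09290·21.10) / (0.6637 + 0.09290) = 7.412 µg/L.

7.41 µg/L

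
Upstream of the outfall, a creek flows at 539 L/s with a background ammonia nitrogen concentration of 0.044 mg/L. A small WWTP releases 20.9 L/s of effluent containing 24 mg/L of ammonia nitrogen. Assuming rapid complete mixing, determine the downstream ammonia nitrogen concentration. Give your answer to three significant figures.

Mass balance: C = (539.0·0.04400 + 20.90·24.00) / 559.9 = 525.3/559.9 = 0.9382 mg/L.

0.938 mg/L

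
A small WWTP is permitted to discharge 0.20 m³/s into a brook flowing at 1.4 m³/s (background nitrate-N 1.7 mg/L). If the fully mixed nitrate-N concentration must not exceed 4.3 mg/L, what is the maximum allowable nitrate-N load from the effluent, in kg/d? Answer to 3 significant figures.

Mass balance at the limit: 1.400·1.700 + 0.2000·Cₑ = 1.600·4.3 → Cₑ = 22.50 mg/L.
Load = 0.2000 m³/s × 22.50 g/m³ × 86 400 s/d = 388.8 kg/d.

389 kg/d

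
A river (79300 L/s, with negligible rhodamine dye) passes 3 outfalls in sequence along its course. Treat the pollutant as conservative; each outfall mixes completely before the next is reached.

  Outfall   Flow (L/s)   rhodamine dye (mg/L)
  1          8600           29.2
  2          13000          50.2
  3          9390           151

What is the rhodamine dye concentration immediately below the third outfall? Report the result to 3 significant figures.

Outfall 1: combined Q = 87900 L/s; C = (79300·0 + 8600·29.20)/87900 = 2.857 mg/L.
Outfall 2: combined Q = 100900 L/s; C = (87900·2.857 + 13000·50.20)/100900 = 8.957 mg/L.
Outfall 3: combined Q = 110300 L/s; C = (100900·8.957 + 9390·151.0)/110300 = 21.05 mg/L.

21.1 mg/L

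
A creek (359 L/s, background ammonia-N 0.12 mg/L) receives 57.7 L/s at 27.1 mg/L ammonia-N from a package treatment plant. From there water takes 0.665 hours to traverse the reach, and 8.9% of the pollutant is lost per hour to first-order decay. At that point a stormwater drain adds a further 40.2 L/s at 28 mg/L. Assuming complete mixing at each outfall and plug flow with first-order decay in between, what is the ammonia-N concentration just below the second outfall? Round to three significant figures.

After mixing, C = (359.0·0.1200 + 57.70·27.10) / 416.7 = 1607/416.7 = 3.856 mg/L; combined flow 416.7 L/s.
8.9%/h lost → k = −ln(1 − 0.089) = 0.09321 h⁻¹.
Applying C = C₀e^(−kt): 3.856 × 0.9399 = 3.624 mg/L.
At the second outfall, C = (416.7·3.624 + 40.20·28.00) / (416.7 + 40.20) = 5.769 mg/L.

5.77 mg/L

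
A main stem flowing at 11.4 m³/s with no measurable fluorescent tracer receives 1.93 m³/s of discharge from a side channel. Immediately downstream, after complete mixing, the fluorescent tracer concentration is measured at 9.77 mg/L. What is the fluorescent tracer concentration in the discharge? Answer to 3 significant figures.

67.5 mg/L

Mass balance: 11.40·0 + 1.930·Cₑ = 13.33·9.770
→ Cₑ = (13.33·9.770 − 11.40·0) / 1.930 = 67.48 mg/L.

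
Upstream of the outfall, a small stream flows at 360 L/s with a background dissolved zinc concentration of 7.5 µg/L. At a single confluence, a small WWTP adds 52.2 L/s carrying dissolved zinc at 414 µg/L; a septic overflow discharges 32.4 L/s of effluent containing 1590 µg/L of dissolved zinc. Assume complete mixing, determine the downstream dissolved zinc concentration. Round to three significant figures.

Mixed concentration C = ΣQC/ΣQ = (360.0·7.500 + 52.20·414.0 + 32.40·1590) / 444.6 = 75830/444.6 = 170.6 µg/L.

171 µg/L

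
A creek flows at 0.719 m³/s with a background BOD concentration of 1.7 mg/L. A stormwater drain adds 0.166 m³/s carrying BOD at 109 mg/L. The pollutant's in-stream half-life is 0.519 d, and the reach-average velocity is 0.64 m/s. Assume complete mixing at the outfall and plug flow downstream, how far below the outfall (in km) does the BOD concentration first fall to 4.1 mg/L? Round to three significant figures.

69.2 km

Conservation of mass: C = (0.7190·1.700 + 0.1660·109.0) / 0.8850 = 19.32/0.8850 = 21.83 mg/L.
Half-life 0.519 d → k = ln 2 / 0.519 = 1.336 d⁻¹.
Set 21.83·exp(−k·t) = 4.1 → t = ln(21.83/4.1)/k = 108200 s = 30.05 h.
Distance = v·t = 0.64·108200 = 69230 m = 69.23 km.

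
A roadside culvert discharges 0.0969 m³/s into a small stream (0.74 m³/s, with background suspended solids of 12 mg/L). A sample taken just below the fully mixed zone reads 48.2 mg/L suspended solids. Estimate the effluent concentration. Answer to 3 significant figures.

325 mg/L

Mass balance: 0.7400·12.00 + 0.09690·Cₑ = 0.8369·48.20
→ Cₑ = (0.8369·48.20 − 0.7400·12.00) / 0.09690 = 324.6 mg/L.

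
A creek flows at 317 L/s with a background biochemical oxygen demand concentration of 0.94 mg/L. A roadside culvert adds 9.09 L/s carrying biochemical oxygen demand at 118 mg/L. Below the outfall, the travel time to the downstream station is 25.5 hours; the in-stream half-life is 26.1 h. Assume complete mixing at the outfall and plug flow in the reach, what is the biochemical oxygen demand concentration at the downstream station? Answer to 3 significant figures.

2.14 mg/L

Flow-weighted average: C = (317.0·0.9400 + 9.090·118.0) / 326.1 = 1371/326.1 = 4.203 mg/L.
Half-life 26.1 h → k = ln 2 / 26.1 = 0.02656 h⁻¹ = 0.6374 d⁻¹.
Decay over the reach: 4.203·exp(−kt) = 4.203·0.5080 = 2.135 mg/L.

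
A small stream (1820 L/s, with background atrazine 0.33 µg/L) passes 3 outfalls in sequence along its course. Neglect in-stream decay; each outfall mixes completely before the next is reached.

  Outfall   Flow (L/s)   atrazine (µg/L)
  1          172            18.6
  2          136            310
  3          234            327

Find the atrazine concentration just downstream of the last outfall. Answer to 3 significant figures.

Below outfall 1: Q → 1992 L/s, C = (1820·0.3300 + 172.0·18.60)/1992 = 1.908 µg/L.
Below outfall 2: Q → 2128 L/s, C = (1992·1.908 + 136.0·310.0)/2128 = 21.60 µg/L.
Below outfall 3: Q → 2362 L/s, C = (2128·21.60 + 234.0·327.0)/2362 = 51.85 µg/L.

51.9 µg/L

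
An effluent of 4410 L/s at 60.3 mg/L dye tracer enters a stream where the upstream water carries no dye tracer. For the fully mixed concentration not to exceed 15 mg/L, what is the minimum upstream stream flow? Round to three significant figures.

13300 L/s

Set C_mix = 15: (Q·0 + 4410·60.30) / (Q + 4410) = 15
→ Q = 4410·(60.30 − 15)/(15 − 0) = 13320 L/s.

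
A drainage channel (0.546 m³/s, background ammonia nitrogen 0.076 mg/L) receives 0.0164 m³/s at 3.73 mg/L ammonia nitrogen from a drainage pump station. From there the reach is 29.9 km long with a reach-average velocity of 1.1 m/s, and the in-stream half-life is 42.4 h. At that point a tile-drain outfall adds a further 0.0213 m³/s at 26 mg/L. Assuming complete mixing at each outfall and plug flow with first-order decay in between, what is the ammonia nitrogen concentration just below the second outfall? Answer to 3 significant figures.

1.10 mg/L

Mixed concentration C = ΣQC/ΣQ = (0.5460·0.07600 + 0.01640·3.730) / 0.5624 = 0.1027/0.5624 = 0.1826 mg/L; combined flow 0.5624 m³/s.
Travel time t = 29.9·1000 / 1.1 = 27180 s = 7.551 h.
Half-life 42.4 h → k = ln 2 / 42.4 = 0.01635 h⁻¹ = 0.3923 d⁻¹.
After decay, C = 0.1826 × e^(−kt) = 0.1826 × 0.8839 = 0.1614 mg/L.
Second outfall: C = (0.5624·0.1614 + 0.02130·26.00)/0.5837 = 1.104 mg/L.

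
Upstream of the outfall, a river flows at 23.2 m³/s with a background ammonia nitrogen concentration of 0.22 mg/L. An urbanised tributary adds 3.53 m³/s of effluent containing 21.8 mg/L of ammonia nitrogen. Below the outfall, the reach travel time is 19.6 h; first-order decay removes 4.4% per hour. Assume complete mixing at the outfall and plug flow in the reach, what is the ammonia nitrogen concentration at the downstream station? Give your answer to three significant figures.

1.27 mg/L

After mixing, C = (23.20·0.2200 + 3.530·21.80) / 26.73 = 82.06/26.73 = 3.070 mg/L.
4.4%/h lost → k = −ln(1 − 0.044) = 0.04500 h⁻¹.
After decay, C = 3.070 × e^(−kt) = 3.070 × 0.4140 = 1.271 mg/L.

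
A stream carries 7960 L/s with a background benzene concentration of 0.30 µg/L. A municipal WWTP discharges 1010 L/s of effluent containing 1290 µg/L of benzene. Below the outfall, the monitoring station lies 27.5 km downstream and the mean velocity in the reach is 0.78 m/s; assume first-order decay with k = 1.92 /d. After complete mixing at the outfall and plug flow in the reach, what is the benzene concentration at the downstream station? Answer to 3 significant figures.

66.5 µg/L

Mass balance: C = (7960·0.3000 + 1010·1290) / 8970 = 1305000/8970 = 145.5 µg/L.
Travel time t = 27.5·1000 / 0.78 = 35260 s = 9.793 h.
First-order decay: C = 145.5·exp(−k·t) = 145.5·0.4568 = 66.47 µg/L.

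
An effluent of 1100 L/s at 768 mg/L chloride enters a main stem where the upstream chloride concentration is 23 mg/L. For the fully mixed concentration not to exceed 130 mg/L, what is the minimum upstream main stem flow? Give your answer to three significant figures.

6560 L/s

Set C_mix = 130: (Q·23.00 + 1100·768.0) / (Q + 1100) = 130
→ Q = 1100·(768.0 − 130)/(130 − 23.00) = 6559 L/s.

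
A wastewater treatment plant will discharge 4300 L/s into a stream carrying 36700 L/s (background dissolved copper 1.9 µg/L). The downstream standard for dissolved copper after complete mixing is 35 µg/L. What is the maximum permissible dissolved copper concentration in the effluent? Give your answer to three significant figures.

At the limit, (Qr·Cr + Qe·Cₑ)/(Qr + Qe) = 35:
Cₑ = (41000·35 − 36700·1.900) / 4300 = 317.5 µg/L.

318 µg/L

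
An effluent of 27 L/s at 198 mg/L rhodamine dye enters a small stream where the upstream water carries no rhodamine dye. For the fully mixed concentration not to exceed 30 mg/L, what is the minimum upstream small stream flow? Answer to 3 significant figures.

151 L/s

Set C_mix = 30: (Q·0 + 27.00·198.0) / (Q + 27.00) = 30
→ Q = 27.00·(198.0 − 30)/(30 − 0) = 151.2 L/s.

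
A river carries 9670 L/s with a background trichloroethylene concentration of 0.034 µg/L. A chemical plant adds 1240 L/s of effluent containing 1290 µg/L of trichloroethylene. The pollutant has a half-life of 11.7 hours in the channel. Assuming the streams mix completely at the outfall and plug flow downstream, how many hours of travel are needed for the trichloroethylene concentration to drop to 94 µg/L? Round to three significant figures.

7.51 h

After mixing, C = (9670·0.03400 + 1240·1290) / 10910 = 1600000/10910 = 146.6 µg/L.
Half-life 11.7 h → k = ln 2 / 11.7 = 0.05924 h⁻¹ = 1.422 d⁻¹.
146.6·exp(−k·t) = 94 → t = ln(146.6/94)/k = 27030 s = 7.507 h.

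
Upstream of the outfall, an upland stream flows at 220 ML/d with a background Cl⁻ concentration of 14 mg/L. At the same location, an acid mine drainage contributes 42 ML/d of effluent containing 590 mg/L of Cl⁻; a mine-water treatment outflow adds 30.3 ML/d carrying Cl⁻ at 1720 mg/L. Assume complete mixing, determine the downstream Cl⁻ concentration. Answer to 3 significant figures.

Mixed concentration C = ΣQC/ΣQ = (220.0·14.00 + 42.00·590.0 + 30.30·1720) / 292.3 = 79980/292.3 = 273.6 mg/L.

274 mg/L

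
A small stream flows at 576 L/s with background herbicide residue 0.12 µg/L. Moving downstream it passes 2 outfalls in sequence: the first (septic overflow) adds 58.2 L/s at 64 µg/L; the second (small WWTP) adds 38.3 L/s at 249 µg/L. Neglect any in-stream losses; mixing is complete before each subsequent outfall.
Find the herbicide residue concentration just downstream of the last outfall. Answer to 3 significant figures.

Below outfall 1: Q → 634.2 L/s, C = (576.0·0.1200 + 58.20·64.00)/634.2 = 5.982 µg/L.
Below outfall 2: Q → 672.5 L/s, C = (634.2·5.982 + 38.30·249.0)/672.5 = 19.82 µg/L.

19.8 µg/L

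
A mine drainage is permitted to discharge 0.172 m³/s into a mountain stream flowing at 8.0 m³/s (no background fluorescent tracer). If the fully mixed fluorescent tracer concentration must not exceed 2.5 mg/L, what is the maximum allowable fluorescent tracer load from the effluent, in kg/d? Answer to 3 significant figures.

1770 kg/d

Mass balance at the limit: 8.000·0 + 0.1720·Cₑ = 8.172·2.5 → Cₑ = 118.8 mg/L.
Load = 0.1720 m³/s × 118.8 g/m³ × 86 400 s/d = 1765 kg/d.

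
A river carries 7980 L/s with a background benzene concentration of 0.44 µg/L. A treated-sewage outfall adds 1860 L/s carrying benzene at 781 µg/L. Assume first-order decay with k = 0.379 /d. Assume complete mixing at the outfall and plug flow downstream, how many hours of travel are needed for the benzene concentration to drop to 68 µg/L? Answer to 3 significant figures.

49.2 h

After mixing, C = (7980·0.4400 + 1860·781.0) / 9840 = 1456000/9840 = 148.0 µg/L.
148.0·exp(−k·t) = 68 → t = ln(148.0/68)/k = 177300 s = 49.24 h.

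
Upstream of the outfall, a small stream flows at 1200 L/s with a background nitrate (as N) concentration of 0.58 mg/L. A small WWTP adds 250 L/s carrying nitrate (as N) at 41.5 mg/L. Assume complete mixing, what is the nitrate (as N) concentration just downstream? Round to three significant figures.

7.64 mg/L

Conservation of mass: C = (1200·0.5800 + 250.0·41.50) / 1450 = 11070/1450 = 7.635 mg/L.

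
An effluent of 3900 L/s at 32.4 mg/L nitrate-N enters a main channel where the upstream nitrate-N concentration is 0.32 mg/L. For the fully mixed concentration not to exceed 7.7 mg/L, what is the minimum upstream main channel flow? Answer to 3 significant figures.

13100 L/s

Set C_mix = 7.7: (Q·0.3200 + 3900·32.40) / (Q + 3900) = 7.7
→ Q = 3900·(32.40 − 7.7)/(7.7 − 0.3200) = 13050 L/s.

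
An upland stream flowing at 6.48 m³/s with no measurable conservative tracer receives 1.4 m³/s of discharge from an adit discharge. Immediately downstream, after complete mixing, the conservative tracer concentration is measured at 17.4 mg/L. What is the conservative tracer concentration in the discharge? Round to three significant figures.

Mass balance: 6.480·0 + 1.400·Cₑ = 7.880·17.40
→ Cₑ = (7.880·17.40 − 6.480·0) / 1.400 = 97.94 mg/L.

97.9 mg/L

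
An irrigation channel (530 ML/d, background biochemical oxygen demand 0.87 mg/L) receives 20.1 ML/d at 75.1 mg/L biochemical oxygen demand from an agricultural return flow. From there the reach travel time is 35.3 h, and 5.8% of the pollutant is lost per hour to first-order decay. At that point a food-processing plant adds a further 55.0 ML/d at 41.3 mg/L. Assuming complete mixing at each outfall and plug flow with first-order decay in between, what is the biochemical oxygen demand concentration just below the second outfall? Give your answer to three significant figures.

After mixing, C = (530.0·0.8700 + 20.10·75.10) / 550.1 = 1971/550.1 = 3.582 mg/L; combined flow 550.1 ML/d.
5.8%/h lost → k = −ln(1 − 0.058) = 0.05975 h⁻¹.
Applying C = C₀e^(−kt): 3.582 × 0.1213 = 0.4347 mg/L.
At the second outfall, C = (550.1·0.4347 + 55.00·41.30) / (550.1 + 55.00) = 4.149 mg/L.

4.15 mg/L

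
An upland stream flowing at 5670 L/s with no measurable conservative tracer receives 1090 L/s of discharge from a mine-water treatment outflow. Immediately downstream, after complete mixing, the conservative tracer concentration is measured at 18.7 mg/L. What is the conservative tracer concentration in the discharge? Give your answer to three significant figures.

116 mg/L

Mass balance: 5670·0 + 1090·Cₑ = 6760·18.70
→ Cₑ = (6760·18.70 − 5670·0) / 1090 = 116.0 mg/L.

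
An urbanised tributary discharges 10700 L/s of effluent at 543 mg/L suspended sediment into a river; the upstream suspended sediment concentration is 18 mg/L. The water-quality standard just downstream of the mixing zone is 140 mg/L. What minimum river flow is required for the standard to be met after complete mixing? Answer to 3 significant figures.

35300 L/s

Set C_mix = 140: (Q·18.00 + 10700·543.0) / (Q + 10700) = 140
→ Q = 10700·(543.0 − 140)/(140 − 18.00) = 35350 L/s.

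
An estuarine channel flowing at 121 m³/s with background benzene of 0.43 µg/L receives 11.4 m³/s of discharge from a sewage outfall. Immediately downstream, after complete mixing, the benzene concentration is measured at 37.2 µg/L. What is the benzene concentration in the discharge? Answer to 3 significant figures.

Mass balance: 121.0·0.4300 + 11.40·Cₑ = 132.4·37.20
→ Cₑ = (132.4·37.20 − 121.0·0.4300) / 11.40 = 427.5 µg/L.

427 µg/L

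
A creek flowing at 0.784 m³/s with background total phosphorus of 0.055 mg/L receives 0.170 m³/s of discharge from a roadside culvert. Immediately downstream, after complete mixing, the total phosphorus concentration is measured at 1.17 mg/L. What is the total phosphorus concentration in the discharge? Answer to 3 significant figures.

Mass balance: 0.7840·0.05500 + 0.1700·Cₑ = 0.9540·1.170
→ Cₑ = (0.9540·1.170 − 0.7840·0.05500) / 0.1700 = 6.312 mg/L.

6.31 mg/L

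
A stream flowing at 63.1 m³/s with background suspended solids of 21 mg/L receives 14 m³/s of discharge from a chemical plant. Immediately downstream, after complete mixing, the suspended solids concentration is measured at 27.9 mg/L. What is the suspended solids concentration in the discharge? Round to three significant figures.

Mass balance: 63.10·21.00 + 14.00·Cₑ = 77.10·27.90
→ Cₑ = (77.10·27.90 − 63.10·21.00) / 14.00 = 59.00 mg/L.

59.0 mg/L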